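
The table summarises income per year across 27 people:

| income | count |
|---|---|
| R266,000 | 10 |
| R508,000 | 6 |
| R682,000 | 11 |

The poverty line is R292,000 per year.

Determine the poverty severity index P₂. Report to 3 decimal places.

Below the line: 10×R266,000 (q = 10 of N = 27).
Gap ratios (z−y)/z: (292000−266000)/292000 = 0.0890 (×10).
Squared: 0.0079 (×10).
Sum = 0.079283; P₂ = 0.079283 / 27 = 0.003.

0.003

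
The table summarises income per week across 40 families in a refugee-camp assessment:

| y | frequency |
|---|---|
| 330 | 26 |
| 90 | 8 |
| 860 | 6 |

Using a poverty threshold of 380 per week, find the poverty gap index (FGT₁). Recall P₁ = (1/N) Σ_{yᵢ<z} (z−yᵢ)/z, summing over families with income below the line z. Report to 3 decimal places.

Below the line: 8×90, 26×330 (q = 34 of N = 40).
Gap ratios (z−y)/z: (380−90)/380 = 0.7632 (×8); (380−330)/380 = 0.1316 (×26).
Σ = 9.526316. Dividing by the full population N = 40 gives P₁ = 0.238.

0.238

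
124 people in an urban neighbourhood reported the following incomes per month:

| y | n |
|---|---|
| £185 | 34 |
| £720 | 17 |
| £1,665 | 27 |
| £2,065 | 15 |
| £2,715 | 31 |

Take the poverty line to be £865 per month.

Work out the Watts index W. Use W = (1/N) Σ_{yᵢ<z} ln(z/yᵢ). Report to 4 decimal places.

0.4481

Incomes under z: 34×£185, 17×£720 (q = 51 of N = 124).
Log shortfalls: ln(865/185) = 1.5424 (×34); ln(865/720) = 0.1835 (×17).
W = 55.559836 / 124 = 0.4481.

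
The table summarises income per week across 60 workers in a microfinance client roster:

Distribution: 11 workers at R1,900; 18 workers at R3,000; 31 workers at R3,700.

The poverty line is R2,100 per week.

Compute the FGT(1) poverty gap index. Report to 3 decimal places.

Incomes under z: 11×R1,900 (q = 11 of N = 60).
Relative gaps: (2100−1900)/2100 = 0.0952 (×11).
Σ = 1.047619. Dividing by the full population N = 60 gives P₁ = 0.017.

0.017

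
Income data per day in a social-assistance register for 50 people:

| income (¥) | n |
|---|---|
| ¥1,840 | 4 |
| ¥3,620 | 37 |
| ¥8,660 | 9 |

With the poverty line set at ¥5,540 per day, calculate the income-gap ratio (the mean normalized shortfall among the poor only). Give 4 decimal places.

Incomes under z: 4×¥1,840, 37×¥3,620 (q = 41 of N = 50).
Relative gaps: 0.6679 (×4), 0.3466 (×37); sum = 15.494585.
I averages over the q = 41 poor units only: 15.494585 / 41 = 0.3779.

0.3779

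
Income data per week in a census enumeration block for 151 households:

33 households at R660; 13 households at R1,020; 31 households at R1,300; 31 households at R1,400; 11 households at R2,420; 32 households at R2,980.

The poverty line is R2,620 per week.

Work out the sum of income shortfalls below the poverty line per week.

Below z: 33×R660, 13×R1,020, 31×R1,300, 31×R1,400, 11×R2,420 (q = 119 of N = 151).
Individual gaps: 33×(2620−660) = 64680; 13×(2620−1020) = 20800; 31×(2620−1300) = 40920; 31×(2620−1400) = 37820; 11×(2620−2420) = 2200.
Aggregate gap = R166,420.

R166,420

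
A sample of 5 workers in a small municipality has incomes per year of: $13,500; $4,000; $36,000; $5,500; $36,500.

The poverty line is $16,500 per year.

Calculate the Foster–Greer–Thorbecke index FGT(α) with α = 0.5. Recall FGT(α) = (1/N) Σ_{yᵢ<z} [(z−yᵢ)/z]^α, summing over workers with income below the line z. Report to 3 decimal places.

0.423

Poor units: $4,000, $5,500, $13,500 (q = 3 of N = 5).
Relative gaps: (16500−4000)/16500 = 0.7576; (16500−5500)/16500 = 0.6667; (16500−13500)/16500 = 0.1818.
Raised to α = 0.5: 0.87039; 0.81650; 0.42640.
Sum = 2.113286; FGT(0.5) = 2.113286 / 5 = 0.423.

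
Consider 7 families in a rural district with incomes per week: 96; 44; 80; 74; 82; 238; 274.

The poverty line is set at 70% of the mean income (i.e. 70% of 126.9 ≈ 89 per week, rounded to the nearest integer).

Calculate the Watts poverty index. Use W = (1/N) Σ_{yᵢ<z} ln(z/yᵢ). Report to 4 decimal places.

0.1539

Below z: 44, 74, 80, 82 (q = 4 of N = 7).
Log gaps: ln(89/44) = 0.7044; ln(89/74) = 0.1846; ln(89/80) = 0.1066; ln(89/82) = 0.0819.
W = 1.077545 / 7 = 0.1539.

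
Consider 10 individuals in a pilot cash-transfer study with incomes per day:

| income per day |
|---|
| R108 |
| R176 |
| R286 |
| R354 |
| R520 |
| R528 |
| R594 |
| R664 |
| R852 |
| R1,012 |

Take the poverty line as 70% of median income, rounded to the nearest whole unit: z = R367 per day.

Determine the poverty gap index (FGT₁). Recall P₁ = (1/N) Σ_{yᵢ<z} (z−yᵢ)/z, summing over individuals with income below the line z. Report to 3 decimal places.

Incomes under z: R108, R176, R286, R354 (q = 4 of N = 10).
Shortfall ratios: (367−108)/367 = 0.7057; (367−176)/367 = 0.5204; (367−286)/367 = 0.2207; (367−354)/367 = 0.0354.
Σ = 1.482289. Dividing by the full population N = 10 gives P₁ = 0.148.

0.148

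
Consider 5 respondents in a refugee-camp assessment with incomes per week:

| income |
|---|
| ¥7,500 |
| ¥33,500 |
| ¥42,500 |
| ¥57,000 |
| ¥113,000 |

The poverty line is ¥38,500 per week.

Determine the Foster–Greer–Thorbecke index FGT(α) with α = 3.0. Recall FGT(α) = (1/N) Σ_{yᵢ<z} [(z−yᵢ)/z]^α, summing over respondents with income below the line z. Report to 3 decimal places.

Below z: ¥7,500, ¥33,500 (q = 2 of N = 5).
Normalized shortfalls: (38500−7500)/38500 = 0.8052; (38500−33500)/38500 = 0.1299.
Raised to α = 3.0: 0.52204; 0.00219.
Sum = 0.524229; FGT(3.0) = 0.524229 / 5 = 0.105.

0.105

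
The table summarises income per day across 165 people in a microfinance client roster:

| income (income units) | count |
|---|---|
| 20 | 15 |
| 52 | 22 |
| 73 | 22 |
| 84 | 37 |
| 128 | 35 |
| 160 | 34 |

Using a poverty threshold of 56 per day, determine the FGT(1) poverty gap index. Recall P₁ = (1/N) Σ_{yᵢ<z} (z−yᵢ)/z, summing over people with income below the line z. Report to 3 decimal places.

Below the line: 15×20, 22×52 (q = 37 of N = 165).
Shortfall ratios: (56−20)/56 = 0.6429 (×15); (56−52)/56 = 0.0714 (×22).
Sum of shortfalls = 11.214286; P₁ averages over all N: 11.214286 / 165 = 0.068.

0.068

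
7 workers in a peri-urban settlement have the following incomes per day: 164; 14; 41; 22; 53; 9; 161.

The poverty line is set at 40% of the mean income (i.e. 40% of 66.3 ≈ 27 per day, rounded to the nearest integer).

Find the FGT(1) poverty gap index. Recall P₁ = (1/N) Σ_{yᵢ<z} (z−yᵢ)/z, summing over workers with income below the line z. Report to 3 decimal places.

Poor units: 9, 14, 22 (q = 3 of N = 7).
Shortfall ratios: (27−9)/27 = 0.6667; (27−14)/27 = 0.4815; (27−22)/27 = 0.1852.
Sum of shortfalls = 1.333333; P₁ averages over all N: 1.333333 / 7 = 0.190.

0.190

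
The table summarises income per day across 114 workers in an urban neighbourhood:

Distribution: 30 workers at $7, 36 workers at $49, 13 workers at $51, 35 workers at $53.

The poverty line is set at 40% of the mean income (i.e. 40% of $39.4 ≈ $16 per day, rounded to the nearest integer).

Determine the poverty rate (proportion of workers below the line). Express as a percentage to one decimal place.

26.3%

30 of the 114 workers have income below $16.
H = 30/114 = 26.3%.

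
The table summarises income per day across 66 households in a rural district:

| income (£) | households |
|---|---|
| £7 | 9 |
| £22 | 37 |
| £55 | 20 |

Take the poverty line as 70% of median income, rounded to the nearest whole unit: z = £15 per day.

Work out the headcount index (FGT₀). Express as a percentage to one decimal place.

9 of the 66 households have income below £15.
H = 9/66 = 13.6%.

13.6%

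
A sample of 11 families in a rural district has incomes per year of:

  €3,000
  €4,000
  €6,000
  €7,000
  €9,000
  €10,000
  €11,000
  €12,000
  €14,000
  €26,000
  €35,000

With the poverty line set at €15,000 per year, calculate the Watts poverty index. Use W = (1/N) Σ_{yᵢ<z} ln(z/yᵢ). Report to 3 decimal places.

Below z: €3,000, €4,000, €6,000, €7,000, €9,000, €10,000, €11,000, €12,000, €14,000 (q = 9 of N = 11).
Log gaps: ln(15000/3000) = 1.6094; ln(15000/4000) = 1.3218; ln(15000/6000) = 0.9163; ln(15000/7000) = 0.7621; ln(15000/9000) = 0.5108; ln(15000/10000) = 0.4055; ln(15000/11000) = 0.3102; ln(15000/12000) = 0.2231; ln(15000/14000) = 0.0690.
W = 6.128207 / 11 = 0.557.

0.557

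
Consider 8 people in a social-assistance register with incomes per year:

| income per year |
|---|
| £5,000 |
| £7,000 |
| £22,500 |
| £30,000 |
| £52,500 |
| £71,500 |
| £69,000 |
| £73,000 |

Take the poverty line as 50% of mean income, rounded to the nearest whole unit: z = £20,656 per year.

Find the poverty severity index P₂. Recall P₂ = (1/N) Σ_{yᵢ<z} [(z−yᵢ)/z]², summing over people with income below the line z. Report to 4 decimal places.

Incomes under z: £5,000, £7,000 (q = 2 of N = 8).
Relative gaps: (20656−5000)/20656 = 0.7579; (20656−7000)/20656 = 0.6611.
Squared: 0.5745; 0.4371.
Sum = 1.011546; P₂ = 1.011546 / 8 = 0.1264.

0.1264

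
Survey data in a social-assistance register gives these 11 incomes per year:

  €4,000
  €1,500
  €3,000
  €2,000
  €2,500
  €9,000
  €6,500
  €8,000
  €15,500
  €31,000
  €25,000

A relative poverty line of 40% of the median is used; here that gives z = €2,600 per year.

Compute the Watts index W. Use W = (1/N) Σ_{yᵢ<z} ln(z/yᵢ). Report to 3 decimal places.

Poor units: €1,500, €2,000, €2,500 (q = 3 of N = 11).
ln(z/y) terms: ln(2600/1500) = 0.5500; ln(2600/2000) = 0.2624; ln(2600/2500) = 0.0392.
W = 0.851631 / 11 = 0.077.

0.077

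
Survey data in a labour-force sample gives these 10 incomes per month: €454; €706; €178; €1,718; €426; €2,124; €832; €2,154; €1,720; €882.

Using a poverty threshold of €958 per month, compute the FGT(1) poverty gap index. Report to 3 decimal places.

0.237

Poor units: €178, €426, €454, €706, €832, €882 (q = 6 of N = 10).
Normalized shortfalls: (958−178)/958 = 0.8142; (958−426)/958 = 0.5553; (958−454)/958 = 0.5261; (958−706)/958 = 0.2630; (958−832)/958 = 0.1315; (958−882)/958 = 0.0793.
Sum of shortfalls = 2.369520; P₁ averages over all N: 2.369520 / 10 = 0.237.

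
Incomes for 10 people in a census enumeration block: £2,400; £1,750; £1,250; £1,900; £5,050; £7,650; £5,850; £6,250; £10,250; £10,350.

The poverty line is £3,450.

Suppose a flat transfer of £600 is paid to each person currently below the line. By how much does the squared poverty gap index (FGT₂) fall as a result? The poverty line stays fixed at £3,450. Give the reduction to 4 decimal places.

Before: below the line — £1,250, £1,750, £1,900, £2,400; squared poverty gap index (FGT₂) = 0.094392.
After the £600 transfer: below the line — £1,850, £2,350, £2,500, £3,000; squared poverty gap index (FGT₂) = 0.040958.
Reduction = 0.094392 − 0.040958 = 0.0534.

0.0534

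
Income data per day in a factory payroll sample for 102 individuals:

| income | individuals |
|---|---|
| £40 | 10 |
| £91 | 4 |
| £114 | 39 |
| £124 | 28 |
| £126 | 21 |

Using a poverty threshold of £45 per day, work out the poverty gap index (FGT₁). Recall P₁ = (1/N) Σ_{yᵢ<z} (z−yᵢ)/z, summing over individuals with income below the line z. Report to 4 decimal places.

0.0109

Poor units: 10×£40 (q = 10 of N = 102).
Normalized shortfalls: (45−40)/45 = 0.1111 (×10).
Σ = 1.111111. Dividing by the full population N = 102 gives P₁ = 0.0109.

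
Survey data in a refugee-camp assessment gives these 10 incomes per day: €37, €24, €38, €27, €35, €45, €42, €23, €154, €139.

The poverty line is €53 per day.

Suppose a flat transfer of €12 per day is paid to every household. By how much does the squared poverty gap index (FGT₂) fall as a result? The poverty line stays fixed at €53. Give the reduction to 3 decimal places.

Before: below the line — €23, €24, €27, €35, €37, €38, €42, €45; squared poverty gap index (FGT₂) = 0.12129.
After the €12 transfer: below the line — €35, €36, €39, €47, €49, €50; squared poverty gap index (FGT₂) = 0.03097.
Reduction = 0.12129 − 0.03097 = 0.090.

0.090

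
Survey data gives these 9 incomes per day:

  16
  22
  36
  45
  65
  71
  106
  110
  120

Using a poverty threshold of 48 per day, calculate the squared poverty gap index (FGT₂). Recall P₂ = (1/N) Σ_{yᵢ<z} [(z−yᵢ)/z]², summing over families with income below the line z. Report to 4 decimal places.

Incomes under z: 16, 22, 36, 45 (q = 4 of N = 9).
Gap ratios (z−y)/z: (48−16)/48 = 0.6667; (48−22)/48 = 0.5417; (48−36)/48 = 0.2500; (48−45)/48 = 0.0625.
Squared: 0.4444; 0.2934; 0.0625; 0.0039.
Sum = 0.804253; P₂ = 0.804253 / 9 = 0.0894.

0.0894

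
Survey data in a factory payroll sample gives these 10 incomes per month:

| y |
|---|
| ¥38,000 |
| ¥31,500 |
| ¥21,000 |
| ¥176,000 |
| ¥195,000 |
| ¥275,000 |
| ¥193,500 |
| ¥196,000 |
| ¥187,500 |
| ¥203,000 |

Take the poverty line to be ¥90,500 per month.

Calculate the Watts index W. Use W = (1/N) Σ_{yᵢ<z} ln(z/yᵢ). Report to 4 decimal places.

0.3384

Below the line: ¥21,000, ¥31,500, ¥38,000 (q = 3 of N = 10).
Log gaps: ln(90500/21000) = 1.4608; ln(90500/31500) = 1.0554; ln(90500/38000) = 0.8678.
W = 3.383953 / 10 = 0.3384.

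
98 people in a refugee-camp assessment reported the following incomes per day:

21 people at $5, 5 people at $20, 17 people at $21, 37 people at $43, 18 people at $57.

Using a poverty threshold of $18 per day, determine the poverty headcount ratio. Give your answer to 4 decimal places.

0.2143

21 of the 98 people have income below $18.
H = 21/98 = 0.2143.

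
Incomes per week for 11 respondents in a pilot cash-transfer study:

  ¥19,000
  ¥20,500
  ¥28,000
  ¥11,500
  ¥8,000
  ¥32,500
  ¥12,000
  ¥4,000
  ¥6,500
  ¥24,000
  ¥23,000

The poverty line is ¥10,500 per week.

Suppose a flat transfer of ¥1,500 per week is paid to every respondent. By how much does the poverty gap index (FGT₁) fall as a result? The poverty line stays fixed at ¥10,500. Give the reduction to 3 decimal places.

0.039

Before: below the line — ¥4,000, ¥6,500, ¥8,000; poverty gap index (FGT₁) = 0.11255.
After the ¥1,500 transfer: below the line — ¥5,500, ¥8,000, ¥9,500; poverty gap index (FGT₁) = 0.07359.
Reduction = 0.11255 − 0.07359 = 0.039.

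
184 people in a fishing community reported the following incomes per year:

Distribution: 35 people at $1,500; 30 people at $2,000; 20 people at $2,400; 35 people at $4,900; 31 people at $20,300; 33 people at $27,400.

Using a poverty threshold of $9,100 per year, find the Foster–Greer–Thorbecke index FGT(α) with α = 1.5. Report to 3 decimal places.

Below the line: 35×$1,500, 30×$2,000, 20×$2,400, 35×$4,900 (q = 120 of N = 184).
Relative gaps: (9100−1500)/9100 = 0.8352 (×35); (9100−2000)/9100 = 0.7802 (×30); (9100−2400)/9100 = 0.7363 (×20); (9100−4900)/9100 = 0.4615 (×35).
Raised to α = 1.5: 0.76324 (×35); 0.68917 (×30); 0.63176 (×20); 0.31355 (×35).
Sum = 70.997801; FGT(1.5) = 70.997801 / 184 = 0.386.

0.386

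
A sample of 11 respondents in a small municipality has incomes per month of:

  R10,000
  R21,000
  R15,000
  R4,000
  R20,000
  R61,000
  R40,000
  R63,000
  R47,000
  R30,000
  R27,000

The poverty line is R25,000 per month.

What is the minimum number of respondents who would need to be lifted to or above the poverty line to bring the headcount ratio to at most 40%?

Currently q = 5 of N = 11 are below the line (H = 0.455).
A headcount ratio of at most 40% allows at most ⌊0.40 × 11⌋ = 4 poor respondents.
So at least 5 − 4 = 1 must be lifted.

1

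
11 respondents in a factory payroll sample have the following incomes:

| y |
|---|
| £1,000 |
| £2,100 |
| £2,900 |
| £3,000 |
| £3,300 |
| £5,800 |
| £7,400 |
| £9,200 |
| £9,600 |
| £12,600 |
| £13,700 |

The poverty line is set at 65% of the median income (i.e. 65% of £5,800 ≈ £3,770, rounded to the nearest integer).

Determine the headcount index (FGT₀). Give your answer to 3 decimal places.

5 of the 11 respondents have income below £3,770.
H = 5/11 = 0.455.

0.455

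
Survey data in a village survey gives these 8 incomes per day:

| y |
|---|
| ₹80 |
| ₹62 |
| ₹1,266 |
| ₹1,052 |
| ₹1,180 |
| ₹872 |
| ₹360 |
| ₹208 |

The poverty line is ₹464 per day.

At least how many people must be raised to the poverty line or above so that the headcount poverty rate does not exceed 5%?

4

4 of the 8 people are poor, so H = 4/8 = 0.500.
A headcount ratio of at most 5% allows at most ⌊0.05 × 8⌋ = 0 poor people.
So at least 4 − 0 = 4 must be lifted.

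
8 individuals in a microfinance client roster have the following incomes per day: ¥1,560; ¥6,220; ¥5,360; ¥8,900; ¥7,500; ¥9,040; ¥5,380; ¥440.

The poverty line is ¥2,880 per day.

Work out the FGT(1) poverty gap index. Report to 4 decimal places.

Incomes under z: ¥440, ¥1,560 (q = 2 of N = 8).
Normalized shortfalls: (2880−440)/2880 = 0.8472; (2880−1560)/2880 = 0.4583.
Σ = 1.305556. Dividing by the full population N = 8 gives P₁ = 0.1632.

0.1632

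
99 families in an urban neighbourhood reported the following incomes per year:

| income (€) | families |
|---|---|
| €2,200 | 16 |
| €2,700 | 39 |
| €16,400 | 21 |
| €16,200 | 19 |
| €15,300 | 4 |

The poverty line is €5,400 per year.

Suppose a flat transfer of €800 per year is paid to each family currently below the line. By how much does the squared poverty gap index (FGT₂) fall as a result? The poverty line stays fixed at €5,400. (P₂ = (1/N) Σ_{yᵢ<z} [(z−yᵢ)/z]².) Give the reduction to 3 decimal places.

0.075

Before: below the line — 16×€2,200, 39×€2,700; squared poverty gap index (FGT₂) = 0.15524.
After the €800 transfer: below the line — 16×€3,000, 39×€3,500; squared poverty gap index (FGT₂) = 0.08069.
Reduction = 0.15524 − 0.08069 = 0.075.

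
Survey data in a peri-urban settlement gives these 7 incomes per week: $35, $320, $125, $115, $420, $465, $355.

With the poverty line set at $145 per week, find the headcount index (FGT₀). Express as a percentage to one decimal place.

42.9%

3 of the 7 people have income below $145.
H = 3/7 = 42.9%.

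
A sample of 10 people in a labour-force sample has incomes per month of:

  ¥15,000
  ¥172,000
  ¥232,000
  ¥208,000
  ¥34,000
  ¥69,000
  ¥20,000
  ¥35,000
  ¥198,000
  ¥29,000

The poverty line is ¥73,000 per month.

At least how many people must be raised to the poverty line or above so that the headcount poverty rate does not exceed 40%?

6 of the 10 people are poor, so H = 6/10 = 0.600.
A headcount ratio of at most 40% allows at most ⌊0.40 × 10⌋ = 4 poor people.
So at least 6 − 4 = 2 must be lifted.

2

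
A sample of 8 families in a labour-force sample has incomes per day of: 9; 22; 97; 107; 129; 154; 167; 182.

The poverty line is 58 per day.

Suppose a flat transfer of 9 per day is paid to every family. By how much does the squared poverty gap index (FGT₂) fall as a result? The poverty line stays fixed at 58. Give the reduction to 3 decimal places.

Before: below the line — 9, 22; squared poverty gap index (FGT₂) = 0.13737.
After the 9 transfer: below the line — 18, 31; squared poverty gap index (FGT₂) = 0.08654.
Reduction = 0.13737 − 0.08654 = 0.051.

0.051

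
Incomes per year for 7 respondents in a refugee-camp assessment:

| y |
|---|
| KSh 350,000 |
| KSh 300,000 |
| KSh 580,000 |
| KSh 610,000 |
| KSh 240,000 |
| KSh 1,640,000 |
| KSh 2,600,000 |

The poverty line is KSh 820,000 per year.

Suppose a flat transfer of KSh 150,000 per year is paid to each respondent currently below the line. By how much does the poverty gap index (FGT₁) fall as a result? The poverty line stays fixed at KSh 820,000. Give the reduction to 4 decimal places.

Before: below the line — KSh 240,000, KSh 300,000, KSh 350,000, KSh 580,000, KSh 610,000; poverty gap index (FGT₁) = 0.351916.
After the KSh 150,000 transfer: below the line — KSh 390,000, KSh 450,000, KSh 500,000, KSh 730,000, KSh 760,000; poverty gap index (FGT₁) = 0.221254.
Reduction = 0.351916 − 0.221254 = 0.1307.

0.1307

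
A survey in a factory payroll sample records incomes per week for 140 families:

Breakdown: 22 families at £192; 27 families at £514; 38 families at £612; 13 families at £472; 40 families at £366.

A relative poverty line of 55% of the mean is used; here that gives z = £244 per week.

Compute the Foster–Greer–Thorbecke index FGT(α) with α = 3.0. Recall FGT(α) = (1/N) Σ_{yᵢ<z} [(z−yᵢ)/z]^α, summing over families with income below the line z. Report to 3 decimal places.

0.002

Below the line: 22×£192 (q = 22 of N = 140).
Relative gaps: (244−192)/244 = 0.2131 (×22).
Raised to α = 3.0: 0.00968 (×22).
Sum = 0.212943; FGT(3.0) = 0.212943 / 140 = 0.002.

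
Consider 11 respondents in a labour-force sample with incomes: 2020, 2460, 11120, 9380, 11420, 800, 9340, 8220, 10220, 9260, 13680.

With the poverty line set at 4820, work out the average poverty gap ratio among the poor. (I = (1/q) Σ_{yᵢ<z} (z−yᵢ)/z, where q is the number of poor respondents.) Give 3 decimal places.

Poor units: 800, 2020, 2460 (q = 3 of N = 11).
Relative gaps: 0.8340, 0.5809, 0.4896; sum = 1.904564.
I averages over the q = 3 poor units only: 1.904564 / 3 = 0.635.

0.635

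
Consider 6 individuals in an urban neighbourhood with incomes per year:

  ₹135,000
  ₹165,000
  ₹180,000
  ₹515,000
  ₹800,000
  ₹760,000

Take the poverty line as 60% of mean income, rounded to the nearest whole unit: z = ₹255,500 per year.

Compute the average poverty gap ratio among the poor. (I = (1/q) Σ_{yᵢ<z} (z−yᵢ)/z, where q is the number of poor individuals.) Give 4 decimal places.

0.3738

Incomes under z: ₹135,000, ₹165,000, ₹180,000 (q = 3 of N = 6).
Relative gaps: 0.4716, 0.3542, 0.2955; sum = 1.121331.
The income-gap ratio divides by q (the poor only): 1.121331 / 3 = 0.3738.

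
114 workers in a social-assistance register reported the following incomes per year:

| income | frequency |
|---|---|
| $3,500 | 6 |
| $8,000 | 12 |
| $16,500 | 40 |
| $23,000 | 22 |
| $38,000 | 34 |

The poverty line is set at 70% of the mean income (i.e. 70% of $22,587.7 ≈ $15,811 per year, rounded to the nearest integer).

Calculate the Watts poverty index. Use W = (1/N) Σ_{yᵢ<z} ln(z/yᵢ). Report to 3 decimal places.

Incomes under z: 6×$3,500, 12×$8,000 (q = 18 of N = 114).
ln(z/y) terms: ln(15811/3500) = 1.5079 (×6); ln(15811/8000) = 0.6813 (×12).
W = 17.222830 / 114 = 0.151.

0.151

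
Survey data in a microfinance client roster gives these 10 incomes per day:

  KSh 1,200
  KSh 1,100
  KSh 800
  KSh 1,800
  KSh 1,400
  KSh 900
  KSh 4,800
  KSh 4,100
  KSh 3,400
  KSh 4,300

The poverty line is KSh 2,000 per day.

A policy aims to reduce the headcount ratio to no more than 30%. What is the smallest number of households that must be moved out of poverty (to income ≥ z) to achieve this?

3

6 of the 10 households are poor, so H = 6/10 = 0.600.
A headcount ratio of at most 30% allows at most ⌊0.30 × 10⌋ = 3 poor households.
So at least 6 − 3 = 3 must be lifted.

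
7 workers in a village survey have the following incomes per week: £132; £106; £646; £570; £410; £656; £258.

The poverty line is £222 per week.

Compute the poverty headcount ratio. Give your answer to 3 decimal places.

0.286

2 of the 7 workers have income below £222.
H = 2/7 = 0.286.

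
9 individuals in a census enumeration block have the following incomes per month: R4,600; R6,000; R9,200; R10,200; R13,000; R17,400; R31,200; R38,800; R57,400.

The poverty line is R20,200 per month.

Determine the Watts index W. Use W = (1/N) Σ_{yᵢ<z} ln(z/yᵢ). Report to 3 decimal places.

0.528

Below the line: R4,600, R6,000, R9,200, R10,200, R13,000, R17,400 (q = 6 of N = 9).
ln(z/y) terms: ln(20200/4600) = 1.4796; ln(20200/6000) = 1.2139; ln(20200/9200) = 0.7865; ln(20200/10200) = 0.6833; ln(20200/13000) = 0.4407; ln(20200/17400) = 0.1492.
W = 4.753269 / 9 = 0.528.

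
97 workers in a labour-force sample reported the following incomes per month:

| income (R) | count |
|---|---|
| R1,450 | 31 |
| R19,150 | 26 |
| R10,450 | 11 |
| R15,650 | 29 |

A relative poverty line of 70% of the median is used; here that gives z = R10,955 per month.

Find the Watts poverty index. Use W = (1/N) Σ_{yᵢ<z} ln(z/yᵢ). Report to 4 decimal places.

0.6516

Incomes under z: 31×R1,450, 11×R10,450 (q = 42 of N = 97).
Log gaps: ln(10955/1450) = 2.0222 (×31); ln(10955/10450) = 0.0472 (×11).
W = 63.208339 / 97 = 0.6516.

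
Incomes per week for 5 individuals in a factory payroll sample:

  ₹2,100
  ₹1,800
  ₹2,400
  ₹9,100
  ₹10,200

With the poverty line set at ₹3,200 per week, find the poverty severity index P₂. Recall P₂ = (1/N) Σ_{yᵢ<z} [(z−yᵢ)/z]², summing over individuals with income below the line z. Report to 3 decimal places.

0.074

Poor units: ₹1,800, ₹2,100, ₹2,400 (q = 3 of N = 5).
Normalized shortfalls: (3200−1800)/3200 = 0.4375; (3200−2100)/3200 = 0.3438; (3200−2400)/3200 = 0.2500.
Squared: 0.1914; 0.1182; 0.0625.
Sum = 0.372070; P₂ = 0.372070 / 5 = 0.074.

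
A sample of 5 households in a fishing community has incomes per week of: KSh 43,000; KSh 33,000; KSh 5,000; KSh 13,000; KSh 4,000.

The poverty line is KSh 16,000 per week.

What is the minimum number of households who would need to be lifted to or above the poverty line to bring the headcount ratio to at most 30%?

2

3 of the 5 households are poor, so H = 3/5 = 0.600.
A headcount ratio of at most 30% allows at most ⌊0.30 × 5⌋ = 1 poor households.
So at least 3 − 1 = 2 must be lifted.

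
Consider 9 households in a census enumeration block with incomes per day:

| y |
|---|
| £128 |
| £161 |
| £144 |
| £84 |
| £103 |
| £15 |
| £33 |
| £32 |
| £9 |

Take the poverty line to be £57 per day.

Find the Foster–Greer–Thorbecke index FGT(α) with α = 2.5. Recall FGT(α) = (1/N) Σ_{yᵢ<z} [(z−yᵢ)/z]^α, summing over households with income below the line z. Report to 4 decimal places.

0.1510

Below the line: £9, £15, £32, £33 (q = 4 of N = 9).
Normalized shortfalls: (57−9)/57 = 0.8421; (57−15)/57 = 0.7368; (57−32)/57 = 0.4386; (57−33)/57 = 0.4211.
Raised to α = 2.5: 0.65075; 0.46605; 0.12740; 0.11504.
Sum = 1.359242; FGT(2.5) = 1.359242 / 9 = 0.1510.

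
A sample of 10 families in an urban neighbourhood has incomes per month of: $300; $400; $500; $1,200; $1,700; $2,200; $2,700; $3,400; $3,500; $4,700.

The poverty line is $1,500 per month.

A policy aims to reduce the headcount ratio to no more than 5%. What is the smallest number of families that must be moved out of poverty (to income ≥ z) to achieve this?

4

4 of the 10 families are poor, so H = 4/10 = 0.400.
A headcount ratio of at most 5% allows at most ⌊0.05 × 10⌋ = 0 poor families.
So at least 4 − 0 = 4 must be lifted.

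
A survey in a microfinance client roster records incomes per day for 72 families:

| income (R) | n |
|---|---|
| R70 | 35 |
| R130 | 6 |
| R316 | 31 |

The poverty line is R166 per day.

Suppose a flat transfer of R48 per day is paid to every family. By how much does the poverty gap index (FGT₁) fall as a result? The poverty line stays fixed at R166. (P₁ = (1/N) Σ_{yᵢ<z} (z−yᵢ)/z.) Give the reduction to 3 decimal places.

0.159

Before: below the line — 35×R70, 6×R130; poverty gap index (FGT₁) = 0.29920.
After the R48 transfer: below the line — 35×R118; poverty gap index (FGT₁) = 0.14056.
Reduction = 0.29920 − 0.14056 = 0.159.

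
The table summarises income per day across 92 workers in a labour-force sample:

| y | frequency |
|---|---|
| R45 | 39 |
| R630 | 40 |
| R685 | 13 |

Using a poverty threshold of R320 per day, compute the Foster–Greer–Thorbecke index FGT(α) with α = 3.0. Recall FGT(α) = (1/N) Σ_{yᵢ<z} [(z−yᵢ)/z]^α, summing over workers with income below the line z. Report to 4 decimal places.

0.2690

Poor units: 39×R45 (q = 39 of N = 92).
Gap ratios (z−y)/z: (320−45)/320 = 0.8594 (×39).
Raised to α = 3.0: 0.63467 (×39).
Sum = 24.752140; FGT(3.0) = 24.752140 / 92 = 0.2690.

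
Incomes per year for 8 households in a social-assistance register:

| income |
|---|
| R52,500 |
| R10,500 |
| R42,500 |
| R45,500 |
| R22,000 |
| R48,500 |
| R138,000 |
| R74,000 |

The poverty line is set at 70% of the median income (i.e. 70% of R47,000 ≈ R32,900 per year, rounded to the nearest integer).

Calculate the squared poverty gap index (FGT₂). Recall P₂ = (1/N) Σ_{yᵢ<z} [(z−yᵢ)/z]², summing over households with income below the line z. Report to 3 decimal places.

Incomes under z: R10,500, R22,000 (q = 2 of N = 8).
Relative gaps: (32900−10500)/32900 = 0.6809; (32900−22000)/32900 = 0.3313.
Squared: 0.4636; 0.1098.
Sum = 0.573322; P₂ = 0.573322 / 8 = 0.072.

0.072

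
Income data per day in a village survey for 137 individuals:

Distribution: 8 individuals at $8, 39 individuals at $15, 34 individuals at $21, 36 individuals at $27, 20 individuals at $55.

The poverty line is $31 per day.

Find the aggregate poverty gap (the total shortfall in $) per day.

Below the line: 8×$8, 39×$15, 34×$21, 36×$27 (q = 117 of N = 137).
Individual gaps: 8×(31−8) = 184; 39×(31−15) = 624; 34×(31−21) = 340; 36×(31−27) = 144.
Aggregate gap = $1,292.

$1,292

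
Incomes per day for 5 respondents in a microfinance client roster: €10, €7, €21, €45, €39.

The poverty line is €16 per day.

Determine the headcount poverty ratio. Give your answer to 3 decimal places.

0.400

2 of the 5 respondents have income below €16.
H = 2/5 = 0.400.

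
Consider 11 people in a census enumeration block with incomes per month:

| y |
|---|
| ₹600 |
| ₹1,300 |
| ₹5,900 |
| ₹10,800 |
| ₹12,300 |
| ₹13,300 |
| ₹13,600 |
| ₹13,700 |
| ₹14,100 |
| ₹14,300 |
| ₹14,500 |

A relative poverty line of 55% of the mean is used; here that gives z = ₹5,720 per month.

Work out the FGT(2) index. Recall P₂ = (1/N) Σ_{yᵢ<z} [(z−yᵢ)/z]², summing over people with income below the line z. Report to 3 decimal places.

0.127

Poor units: ₹600, ₹1,300 (q = 2 of N = 11).
Relative gaps: (5720−600)/5720 = 0.8951; (5720−1300)/5720 = 0.7727.
Squared: 0.8012; 0.5971.
Sum = 1.398320; P₂ = 1.398320 / 11 = 0.127.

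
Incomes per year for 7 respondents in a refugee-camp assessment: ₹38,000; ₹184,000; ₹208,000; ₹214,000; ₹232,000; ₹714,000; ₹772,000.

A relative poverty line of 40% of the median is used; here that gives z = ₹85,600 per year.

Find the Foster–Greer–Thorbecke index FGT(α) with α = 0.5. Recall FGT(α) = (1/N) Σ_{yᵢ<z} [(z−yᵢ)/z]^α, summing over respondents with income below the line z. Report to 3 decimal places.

0.107

Below z: ₹38,000 (q = 1 of N = 7).
Gap ratios (z−y)/z: (85600−38000)/85600 = 0.5561.
Raised to α = 0.5: 0.74570.
Sum = 0.745704; FGT(0.5) = 0.745704 / 7 = 0.107.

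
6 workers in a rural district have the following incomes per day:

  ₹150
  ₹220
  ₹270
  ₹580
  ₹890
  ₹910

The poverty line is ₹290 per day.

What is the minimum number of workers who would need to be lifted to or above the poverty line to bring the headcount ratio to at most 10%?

3 of the 6 workers are poor, so H = 3/6 = 0.500.
A headcount ratio of at most 10% allows at most ⌊0.10 × 6⌋ = 0 poor workers.
So at least 3 − 0 = 3 must be lifted.

3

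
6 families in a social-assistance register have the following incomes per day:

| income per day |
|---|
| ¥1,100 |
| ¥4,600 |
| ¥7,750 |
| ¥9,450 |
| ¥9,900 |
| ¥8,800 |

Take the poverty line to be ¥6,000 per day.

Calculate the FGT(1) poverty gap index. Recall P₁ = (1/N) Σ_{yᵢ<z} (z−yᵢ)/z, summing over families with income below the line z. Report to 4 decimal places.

0.1750

Below z: ¥1,100, ¥4,600 (q = 2 of N = 6).
Gap ratios (z−y)/z: (6000−1100)/6000 = 0.8167; (6000−4600)/6000 = 0.2333.
Sum of shortfalls = 1.050000; P₁ averages over all N: 1.050000 / 6 = 0.1750.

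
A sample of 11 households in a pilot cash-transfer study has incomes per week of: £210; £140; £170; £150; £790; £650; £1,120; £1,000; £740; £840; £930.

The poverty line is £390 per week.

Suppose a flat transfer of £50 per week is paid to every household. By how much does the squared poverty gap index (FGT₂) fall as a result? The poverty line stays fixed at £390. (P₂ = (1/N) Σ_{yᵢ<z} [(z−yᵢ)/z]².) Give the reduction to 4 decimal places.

Before: below the line — £140, £150, £170, £210; squared poverty gap index (FGT₂) = 0.120077.
After the £50 transfer: below the line — £190, £200, £220, £260; squared poverty gap index (FGT₂) = 0.072859.
Reduction = 0.120077 − 0.072859 = 0.0472.

0.0472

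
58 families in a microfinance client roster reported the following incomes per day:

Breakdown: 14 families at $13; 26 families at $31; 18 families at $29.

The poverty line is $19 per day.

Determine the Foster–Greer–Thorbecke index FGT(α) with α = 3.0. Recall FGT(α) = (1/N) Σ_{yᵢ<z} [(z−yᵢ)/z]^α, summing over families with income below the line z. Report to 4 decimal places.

Below z: 14×$13 (q = 14 of N = 58).
Gap ratios (z−y)/z: (19−13)/19 = 0.3158 (×14).
Raised to α = 3.0: 0.03149 (×14).
Sum = 0.440881; FGT(3.0) = 0.440881 / 58 = 0.0076.

0.0076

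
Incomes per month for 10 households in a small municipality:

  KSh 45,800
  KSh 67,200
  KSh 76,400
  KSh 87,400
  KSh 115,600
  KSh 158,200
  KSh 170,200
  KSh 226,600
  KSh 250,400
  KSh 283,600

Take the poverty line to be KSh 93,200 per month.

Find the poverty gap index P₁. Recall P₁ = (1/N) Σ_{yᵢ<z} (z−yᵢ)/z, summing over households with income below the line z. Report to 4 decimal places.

Below z: KSh 45,800, KSh 67,200, KSh 76,400, KSh 87,400 (q = 4 of N = 10).
Gap ratios (z−y)/z: (93200−45800)/93200 = 0.5086; (93200−67200)/93200 = 0.2790; (93200−76400)/93200 = 0.1803; (93200−87400)/93200 = 0.0622.
Sum of shortfalls = 1.030043; P₁ averages over all N: 1.030043 / 10 = 0.1030.

0.1030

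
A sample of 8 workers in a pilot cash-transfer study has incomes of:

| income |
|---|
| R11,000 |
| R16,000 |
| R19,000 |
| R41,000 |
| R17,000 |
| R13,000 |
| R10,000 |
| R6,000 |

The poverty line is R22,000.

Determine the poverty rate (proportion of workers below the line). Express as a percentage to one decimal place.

7 of the 8 workers have income below R22,000.
H = 7/8 = 87.5%.

87.5%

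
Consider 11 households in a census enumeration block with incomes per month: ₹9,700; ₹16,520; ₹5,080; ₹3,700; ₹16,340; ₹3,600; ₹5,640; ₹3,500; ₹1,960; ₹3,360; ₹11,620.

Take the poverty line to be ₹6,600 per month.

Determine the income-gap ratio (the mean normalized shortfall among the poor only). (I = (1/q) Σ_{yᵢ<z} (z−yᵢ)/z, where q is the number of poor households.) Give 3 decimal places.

0.419

Poor units: ₹1,960, ₹3,360, ₹3,500, ₹3,600, ₹3,700, ₹5,080, ₹5,640 (q = 7 of N = 11).
Relative gaps: 0.7030, 0.4909, 0.4697, 0.4545, 0.4394, 0.2303, 0.1455; sum = 2.933333.
I averages over the q = 7 poor units only: 2.933333 / 7 = 0.419.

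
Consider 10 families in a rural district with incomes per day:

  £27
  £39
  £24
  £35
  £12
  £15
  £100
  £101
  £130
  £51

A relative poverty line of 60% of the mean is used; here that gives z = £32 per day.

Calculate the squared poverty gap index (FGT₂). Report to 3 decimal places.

Incomes under z: £12, £15, £24, £27 (q = 4 of N = 10).
Relative gaps: (32−12)/32 = 0.6250; (32−15)/32 = 0.5312; (32−24)/32 = 0.2500; (32−27)/32 = 0.1562.
Squared: 0.3906; 0.2822; 0.0625; 0.0244.
Sum = 0.759766; P₂ = 0.759766 / 10 = 0.076.

0.076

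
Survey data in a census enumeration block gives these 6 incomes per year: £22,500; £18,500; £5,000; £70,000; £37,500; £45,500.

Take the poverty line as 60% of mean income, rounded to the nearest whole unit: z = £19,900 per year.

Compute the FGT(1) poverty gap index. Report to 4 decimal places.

0.1365

Below the line: £5,000, £18,500 (q = 2 of N = 6).
Gap ratios (z−y)/z: (19900−5000)/19900 = 0.7487; (19900−18500)/19900 = 0.0704.
Σ = 0.819095. Dividing by the full population N = 6 gives P₁ = 0.1365.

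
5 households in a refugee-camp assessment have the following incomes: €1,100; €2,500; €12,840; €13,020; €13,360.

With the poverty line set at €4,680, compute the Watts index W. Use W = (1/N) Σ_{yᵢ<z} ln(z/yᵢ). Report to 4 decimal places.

0.4150

Below the line: €1,100, €2,500 (q = 2 of N = 5).
Log shortfalls: ln(4680/1100) = 1.4480; ln(4680/2500) = 0.6270.
W = 2.074995 / 5 = 0.4150.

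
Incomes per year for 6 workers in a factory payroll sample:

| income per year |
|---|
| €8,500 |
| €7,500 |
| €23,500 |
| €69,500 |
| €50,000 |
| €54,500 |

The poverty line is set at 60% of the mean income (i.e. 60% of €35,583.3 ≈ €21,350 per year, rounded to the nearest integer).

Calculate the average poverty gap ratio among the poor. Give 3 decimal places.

Incomes under z: €7,500, €8,500 (q = 2 of N = 6).
Relative gaps: 0.6487, 0.6019; sum = 1.250585.
The income-gap ratio divides by q (the poor only): 1.250585 / 2 = 0.625.

0.625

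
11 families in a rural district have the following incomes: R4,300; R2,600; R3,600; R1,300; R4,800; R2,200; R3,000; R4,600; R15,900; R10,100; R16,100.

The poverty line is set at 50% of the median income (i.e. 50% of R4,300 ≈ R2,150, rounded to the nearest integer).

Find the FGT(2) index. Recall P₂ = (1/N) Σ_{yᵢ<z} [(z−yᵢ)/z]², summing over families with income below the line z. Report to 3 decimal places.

Below z: R1,300 (q = 1 of N = 11).
Gap ratios (z−y)/z: (2150−1300)/2150 = 0.3953.
Squared: 0.1563.
Sum = 0.156301; P₂ = 0.156301 / 11 = 0.014.

0.014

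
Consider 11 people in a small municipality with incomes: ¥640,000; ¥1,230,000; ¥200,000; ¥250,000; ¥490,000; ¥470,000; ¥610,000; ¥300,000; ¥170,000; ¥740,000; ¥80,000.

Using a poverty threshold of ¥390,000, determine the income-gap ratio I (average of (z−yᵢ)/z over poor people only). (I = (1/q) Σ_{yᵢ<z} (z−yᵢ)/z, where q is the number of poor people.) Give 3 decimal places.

0.487

Incomes under z: ¥80,000, ¥170,000, ¥200,000, ¥250,000, ¥300,000 (q = 5 of N = 11).
Shortfall ratios (z−y)/z: 0.7949, 0.5641, 0.4872, 0.3590, 0.2308; sum = 2.435897.
I averages over the q = 5 poor units only: 2.435897 / 5 = 0.487.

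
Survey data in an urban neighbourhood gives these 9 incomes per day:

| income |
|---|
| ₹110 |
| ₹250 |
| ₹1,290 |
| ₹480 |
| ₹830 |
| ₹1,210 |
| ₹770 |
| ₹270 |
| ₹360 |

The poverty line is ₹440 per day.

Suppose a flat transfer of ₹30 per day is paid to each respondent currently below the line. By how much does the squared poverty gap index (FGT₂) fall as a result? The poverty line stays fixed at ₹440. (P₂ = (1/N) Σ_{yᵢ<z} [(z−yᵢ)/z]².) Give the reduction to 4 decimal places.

Before: below the line — ₹110, ₹250, ₹270, ₹360; squared poverty gap index (FGT₂) = 0.103478.
After the ₹30 transfer: below the line — ₹140, ₹280, ₹300, ₹390; squared poverty gap index (FGT₂) = 0.079029.
Reduction = 0.103478 − 0.079029 = 0.0244.

0.0244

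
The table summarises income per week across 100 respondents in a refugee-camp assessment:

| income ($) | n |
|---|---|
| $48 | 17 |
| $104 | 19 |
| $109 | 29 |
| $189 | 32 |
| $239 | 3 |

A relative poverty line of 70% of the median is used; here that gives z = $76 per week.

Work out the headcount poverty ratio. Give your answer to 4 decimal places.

0.1700

17 of the 100 respondents have income below $76.
H = 17/100 = 0.1700.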